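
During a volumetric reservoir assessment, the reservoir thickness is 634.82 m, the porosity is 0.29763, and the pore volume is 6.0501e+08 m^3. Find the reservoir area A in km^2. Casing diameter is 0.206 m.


A = Vp / (1e6 * hr * phi)
A = 6.0501e+08 / (1e6 * 634.82 * 0.29763)
A = 3.2021 km^2


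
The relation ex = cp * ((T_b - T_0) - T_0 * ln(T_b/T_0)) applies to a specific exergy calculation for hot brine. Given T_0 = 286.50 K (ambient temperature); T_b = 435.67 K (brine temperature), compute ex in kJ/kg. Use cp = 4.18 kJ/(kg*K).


ex = cp * ((T_b - T_0) - T_0 * ln(T_b/T_0))
ex = 4.18 * ((435.67 - 286.50) - 286.50 * ln(435.67/286.50))
ex = 121.57 kJ/kg


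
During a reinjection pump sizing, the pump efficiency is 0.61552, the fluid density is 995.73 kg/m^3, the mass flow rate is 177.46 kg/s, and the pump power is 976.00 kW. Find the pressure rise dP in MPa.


dP = P_pump * rho * eta / mdot
dP = 976.00 * 995.73 * 0.61552 / 177.46
dP = 3370.801 kPa
Convert: 3370.801 kPa * 0.001 = 3.3708 MPa
dP = 3.3708 MPa


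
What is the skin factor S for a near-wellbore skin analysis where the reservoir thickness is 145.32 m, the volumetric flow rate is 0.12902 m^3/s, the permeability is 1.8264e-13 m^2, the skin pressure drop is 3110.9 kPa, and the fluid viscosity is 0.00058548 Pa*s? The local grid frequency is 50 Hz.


S = dP_s * 1000 * 2*pi*k*hr / (q*mu)
S = 3110.9 * 1000 * 2*pi*1.8264e-13*145.32 / (0.12902*0.00058548)
S = 6.8678


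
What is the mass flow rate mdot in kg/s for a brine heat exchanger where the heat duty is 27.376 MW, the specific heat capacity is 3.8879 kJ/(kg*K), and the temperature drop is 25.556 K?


mdot = Q * 1000 / (cp * dT)
mdot = 27.376 * 1000 / (3.8879 * 25.556)
mdot = 275.53 kg/s


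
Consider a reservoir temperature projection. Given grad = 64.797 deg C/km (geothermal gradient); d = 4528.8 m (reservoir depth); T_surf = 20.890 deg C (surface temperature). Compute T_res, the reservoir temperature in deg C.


T_res = T_surf + grad * d / 1000
T_res = 20.890 + 64.797 * 4528.8 / 1000
T_res = 314.34 deg C


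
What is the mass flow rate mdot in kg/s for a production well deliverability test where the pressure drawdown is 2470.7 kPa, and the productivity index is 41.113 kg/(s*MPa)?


mdot = PI * dP / 1000
mdot = 41.113 * 2470.7 / 1000
mdot = 101.58 kg/s


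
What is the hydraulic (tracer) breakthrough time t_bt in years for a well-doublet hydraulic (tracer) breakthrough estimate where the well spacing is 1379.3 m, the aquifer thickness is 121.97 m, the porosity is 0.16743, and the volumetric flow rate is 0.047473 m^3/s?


t_bt = pi * hr * phi * L^2 / (3 * Qv) / (365.25*86400)
t_bt = pi * 121.97 * 0.16743 * 1379.3^2 / (3 * 0.047473) / (365.25*86400)
t_bt = 27.157 years


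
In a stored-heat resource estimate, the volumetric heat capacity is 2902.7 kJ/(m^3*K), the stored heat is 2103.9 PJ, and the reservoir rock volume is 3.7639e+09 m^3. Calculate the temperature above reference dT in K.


dT = Q_s * 1e12 / (Vr * rhoc)
dT = 2103.9 * 1e12 / (3.7639e+09 * 2902.7)
dT = 192.57 K


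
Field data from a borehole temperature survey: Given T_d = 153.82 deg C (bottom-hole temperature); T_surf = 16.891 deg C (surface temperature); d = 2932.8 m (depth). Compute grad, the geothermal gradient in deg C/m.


grad = (T_d - T_surf) / d * 1000
grad = (153.82 - 16.891) / 2932.8 * 1000
grad = 46.68883 deg C/km
Convert: 46.68883 deg C/km * 0.001 = 0.046689 deg C/m
grad = 0.046689 deg C/m


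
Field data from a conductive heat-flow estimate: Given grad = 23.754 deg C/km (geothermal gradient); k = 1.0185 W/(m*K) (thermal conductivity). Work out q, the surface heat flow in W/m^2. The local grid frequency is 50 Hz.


q = k * grad / 1000
q = 1.0185 * 23.754 / 1000
q = 0.024193 W/m^2


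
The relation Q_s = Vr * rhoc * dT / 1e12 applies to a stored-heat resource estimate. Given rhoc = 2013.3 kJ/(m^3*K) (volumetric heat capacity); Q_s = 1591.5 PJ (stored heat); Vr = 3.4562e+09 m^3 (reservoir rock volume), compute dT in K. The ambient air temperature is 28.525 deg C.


dT = Q_s * 1e12 / (Vr * rhoc)
dT = 1591.5 * 1e12 / (3.4562e+09 * 2013.3)
dT = 228.72 K


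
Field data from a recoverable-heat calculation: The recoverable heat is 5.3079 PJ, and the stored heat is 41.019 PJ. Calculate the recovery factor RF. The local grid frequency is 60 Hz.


RF = Q_rec / Q_s
RF = 5.3079 / 41.019
RF = 0.12940


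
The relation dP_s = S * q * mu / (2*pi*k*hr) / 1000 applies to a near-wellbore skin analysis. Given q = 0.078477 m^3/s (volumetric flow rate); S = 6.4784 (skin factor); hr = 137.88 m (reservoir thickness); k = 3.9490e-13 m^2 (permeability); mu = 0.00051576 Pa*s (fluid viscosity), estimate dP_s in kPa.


dP_s = S * q * mu / (2*pi*k*hr) / 1000
dP_s = 6.4784 * 0.078477 * 0.00051576 / (2*pi*3.9490e-13*137.88) / 1000
dP_s = 766.46 kPa


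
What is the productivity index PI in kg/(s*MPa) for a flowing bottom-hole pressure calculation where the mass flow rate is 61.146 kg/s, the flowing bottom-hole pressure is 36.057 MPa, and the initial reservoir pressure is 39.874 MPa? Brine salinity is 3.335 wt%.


PI = mdot / (P_i - P_wf)
PI = 61.146 / (39.874 - 36.057)
PI = 16.019 kg/(s*MPa)


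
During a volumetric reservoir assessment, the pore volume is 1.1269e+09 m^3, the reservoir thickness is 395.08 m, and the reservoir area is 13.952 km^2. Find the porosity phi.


phi = Vp / (A * 1e6 * hr)
phi = 1.1269e+09 / (13.952 * 1e6 * 395.08)
phi = 0.20444


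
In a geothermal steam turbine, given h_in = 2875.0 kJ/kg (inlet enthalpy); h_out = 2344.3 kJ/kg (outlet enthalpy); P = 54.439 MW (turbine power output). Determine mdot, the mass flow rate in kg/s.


mdot = P * 1000 / (h_in - h_out)
mdot = 54.439 * 1000 / (2875.0 - 2344.3)
mdot = 102.58 kg/s


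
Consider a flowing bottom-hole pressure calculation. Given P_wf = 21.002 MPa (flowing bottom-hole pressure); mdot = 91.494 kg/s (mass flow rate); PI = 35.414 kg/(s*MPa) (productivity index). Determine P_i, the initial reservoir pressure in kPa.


P_i = P_wf + mdot / PI
P_i = 21.002 + 91.494 / 35.414
P_i = 23.58555 MPa
Convert: 23.58555 MPa * 1000.0 = 23586 kPa
P_i = 23586 kPa


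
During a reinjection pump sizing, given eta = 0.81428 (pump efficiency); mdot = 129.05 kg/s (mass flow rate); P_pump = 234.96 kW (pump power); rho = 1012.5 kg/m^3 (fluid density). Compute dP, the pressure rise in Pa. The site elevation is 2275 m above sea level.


dP = P_pump * rho * eta / mdot
dP = 234.96 * 1012.5 * 0.81428 / 129.05
dP = 1501.083 kPa
Convert: 1501.083 kPa * 1000.0 = 1.5011e+06 Pa
dP = 1.5011e+06 Pa


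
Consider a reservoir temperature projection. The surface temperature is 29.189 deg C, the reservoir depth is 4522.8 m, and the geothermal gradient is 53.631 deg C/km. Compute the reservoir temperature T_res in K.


T_res = T_surf + grad * d / 1000
T_res = 29.189 + 53.631 * 4522.8 / 1000
T_res = 271.7513 deg C
Convert to K: 271.7513 + 273.15 = 544.90 K
T_res = 544.90 K


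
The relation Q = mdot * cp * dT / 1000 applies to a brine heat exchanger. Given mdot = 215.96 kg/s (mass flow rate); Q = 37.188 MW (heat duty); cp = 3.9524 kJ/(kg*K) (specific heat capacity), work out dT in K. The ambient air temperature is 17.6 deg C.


dT = Q * 1000 / (mdot * cp)
dT = 37.188 * 1000 / (215.96 * 3.9524)
dT = 43.568 K


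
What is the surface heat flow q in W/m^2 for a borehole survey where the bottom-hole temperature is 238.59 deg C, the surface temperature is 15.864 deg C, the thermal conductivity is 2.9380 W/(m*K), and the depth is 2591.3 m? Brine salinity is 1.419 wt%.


Step 1: grad = (T_d - T_surf)/d * 1000 = (238.59 - 15.864)/2591.3 * 1000 = 85.95145 deg C/km
Step 2: q = k * grad / 1000 = 2.938 * 85.95145 / 1000 = 0.25253 W/m^2
q = 0.25253 W/m^2


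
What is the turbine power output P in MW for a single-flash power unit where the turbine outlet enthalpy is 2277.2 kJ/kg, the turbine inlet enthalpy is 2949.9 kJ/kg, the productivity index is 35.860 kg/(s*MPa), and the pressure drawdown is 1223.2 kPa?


Step 1: mdot = PI * dP / 1000 = 35.86 * 1223.2 / 1000 = 43.86395 kg/s
Step 2: P = mdot*(h_in - h_out)/1000 = 43.86395*(2949.9 - 2277.2)/1000 = 29.507 MW
P = 29.507 MW


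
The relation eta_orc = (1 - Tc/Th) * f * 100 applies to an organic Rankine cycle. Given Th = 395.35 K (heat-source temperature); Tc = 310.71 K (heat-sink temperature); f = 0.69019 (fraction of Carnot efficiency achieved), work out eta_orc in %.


eta_orc = (1 - Tc/Th) * f * 100
eta_orc = (1 - 310.71/395.35) * 0.69019 * 100
eta_orc = 14.776 %


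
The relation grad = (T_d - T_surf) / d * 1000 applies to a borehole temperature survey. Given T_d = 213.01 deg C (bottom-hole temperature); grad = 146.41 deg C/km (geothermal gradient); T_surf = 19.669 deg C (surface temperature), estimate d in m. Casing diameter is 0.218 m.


d = (T_d - T_surf) / grad * 1000
d = (213.01 - 19.669) / 146.41 * 1000
d = 1320.5 m


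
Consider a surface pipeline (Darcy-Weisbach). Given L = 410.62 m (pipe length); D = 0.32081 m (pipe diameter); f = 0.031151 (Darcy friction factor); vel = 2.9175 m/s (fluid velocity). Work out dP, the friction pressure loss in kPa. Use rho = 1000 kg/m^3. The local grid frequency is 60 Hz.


dP = f * (L/D) * (rho*vel^2/2) / 1000
dP = 0.031151 * (410.62/0.32081) * (1000*2.9175^2/2) / 1000
dP = 169.69 kPa


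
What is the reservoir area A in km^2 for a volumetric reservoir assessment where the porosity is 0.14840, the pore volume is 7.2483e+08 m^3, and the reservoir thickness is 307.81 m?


A = Vp / (1e6 * hr * phi)
A = 7.2483e+08 / (1e6 * 307.81 * 0.14840)
A = 15.868 km^2


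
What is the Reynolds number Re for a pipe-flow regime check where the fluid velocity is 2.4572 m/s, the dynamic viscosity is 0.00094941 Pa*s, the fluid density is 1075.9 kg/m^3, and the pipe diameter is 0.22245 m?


Re = rho * vel * D / mu
Re = 1075.9 * 2.4572 * 0.22245 / 0.00094941
Re = 6.1943e+05


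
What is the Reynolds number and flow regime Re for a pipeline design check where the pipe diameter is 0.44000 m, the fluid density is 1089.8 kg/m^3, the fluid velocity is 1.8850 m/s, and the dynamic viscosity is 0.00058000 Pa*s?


Step 1: Re = rho*vel*D/mu = 1089.8*1.885*0.44/0.00058 = 1.5584e+06
Step 2: Re = 1.5584e+06 > 4000, so flow is turbulent.
Re = 1.5584e+06 (turbulent)


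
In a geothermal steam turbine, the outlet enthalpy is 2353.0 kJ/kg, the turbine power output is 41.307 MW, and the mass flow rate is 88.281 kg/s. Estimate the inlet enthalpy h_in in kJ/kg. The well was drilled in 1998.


h_in = h_out + P * 1000 / mdot
h_in = 2353.0 + 41.307 * 1000 / 88.281
h_in = 2820.9 kJ/kg


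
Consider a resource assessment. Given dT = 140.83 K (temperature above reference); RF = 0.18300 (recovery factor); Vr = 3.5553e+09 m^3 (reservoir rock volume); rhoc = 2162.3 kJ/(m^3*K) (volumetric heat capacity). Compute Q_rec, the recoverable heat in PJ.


Step 1: Q_s = Vr*rhoc*dT/1e12 = 3.5553e+09*2162.3*140.83/1e12 = 1082.648 PJ
Step 2: Q_rec = Q_s * RF = 1082.648 * 0.183 = 198.12 PJ
Q_rec = 198.12 PJ


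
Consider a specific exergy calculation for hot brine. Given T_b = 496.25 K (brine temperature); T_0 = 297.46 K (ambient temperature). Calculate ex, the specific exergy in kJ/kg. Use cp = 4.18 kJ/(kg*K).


ex = cp * ((T_b - T_0) - T_0 * ln(T_b/T_0))
ex = 4.18 * ((496.25 - 297.46) - 297.46 * ln(496.25/297.46))
ex = 194.58 kJ/kg


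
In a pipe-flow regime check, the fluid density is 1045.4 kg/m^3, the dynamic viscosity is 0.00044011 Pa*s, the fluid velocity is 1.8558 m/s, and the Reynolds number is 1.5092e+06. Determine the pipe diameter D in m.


D = Re * mu / (rho * vel)
D = 1.5092e+06 * 0.00044011 / (1045.4 * 1.8558)
D = 0.34237 m


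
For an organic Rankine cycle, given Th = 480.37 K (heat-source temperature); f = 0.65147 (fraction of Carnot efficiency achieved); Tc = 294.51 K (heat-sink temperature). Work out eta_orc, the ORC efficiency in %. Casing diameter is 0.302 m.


eta_orc = (1 - Tc/Th) * f * 100
eta_orc = (1 - 294.51/480.37) * 0.65147 * 100
eta_orc = 25.206 %


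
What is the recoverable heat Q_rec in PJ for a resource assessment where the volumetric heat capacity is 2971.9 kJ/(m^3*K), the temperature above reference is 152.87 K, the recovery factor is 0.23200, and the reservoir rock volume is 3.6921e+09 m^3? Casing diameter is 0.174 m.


Step 1: Q_s = Vr*rhoc*dT/1e12 = 3.6921e+09*2971.9*152.87/1e12 = 1677.374 PJ
Step 2: Q_rec = Q_s * RF = 1677.374 * 0.232 = 389.15 PJ
Q_rec = 389.15 PJ


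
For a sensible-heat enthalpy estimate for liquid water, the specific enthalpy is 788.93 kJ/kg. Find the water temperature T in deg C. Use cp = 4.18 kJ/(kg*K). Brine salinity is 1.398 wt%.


T = h / cp
T = 788.93 / 4.18
T = 188.74 deg C


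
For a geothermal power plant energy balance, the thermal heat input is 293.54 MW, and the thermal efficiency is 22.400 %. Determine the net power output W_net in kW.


W_net = eta / 100 * Q_in
W_net = 22.400 / 100 * 293.54
W_net = 65.75296 MW
Convert: 65.75296 MW * 1000.0 = 65753 kW
W_net = 65753 kW


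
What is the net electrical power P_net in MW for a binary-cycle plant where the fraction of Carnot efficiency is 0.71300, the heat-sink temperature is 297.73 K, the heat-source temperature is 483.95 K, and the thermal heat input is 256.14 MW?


Step 1: eta = (1 - Tc/Th)*f = (1 - 297.73/483.95)*0.713 = 0.2743566
Step 2: P_net = eta * Q_in = 0.2743566 * 256.14 = 70.274 MW
P_net = 70.274 MW


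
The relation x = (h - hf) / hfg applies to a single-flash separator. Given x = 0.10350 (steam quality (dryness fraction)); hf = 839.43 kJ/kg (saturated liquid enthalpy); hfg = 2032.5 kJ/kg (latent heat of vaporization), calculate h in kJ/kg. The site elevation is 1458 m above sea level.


h = hf + x * hfg
h = 839.43 + 0.10350 * 2032.5
h = 1049.8 kJ/kg


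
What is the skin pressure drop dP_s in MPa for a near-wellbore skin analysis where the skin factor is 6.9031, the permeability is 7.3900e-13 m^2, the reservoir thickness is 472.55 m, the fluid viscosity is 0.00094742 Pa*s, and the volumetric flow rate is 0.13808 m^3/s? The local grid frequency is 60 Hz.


dP_s = S * q * mu / (2*pi*k*hr) / 1000
dP_s = 6.9031 * 0.13808 * 0.00094742 / (2*pi*7.3900e-13*472.55) / 1000
dP_s = 411.5716 kPa
Convert: 411.5716 kPa * 0.001 = 0.41157 MPa
dP_s = 0.41157 MPa


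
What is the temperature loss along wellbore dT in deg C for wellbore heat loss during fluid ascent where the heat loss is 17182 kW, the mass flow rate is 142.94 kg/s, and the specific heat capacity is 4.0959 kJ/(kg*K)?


dT = Q_loss / (mdot * cp)
dT = 17182 / (142.94 * 4.0959)
dT = 29.34746 K
Convert (temperature difference, 1 K = 1 deg C): 29.34746 K = 29.34746 deg C
dT = 29.347 deg C


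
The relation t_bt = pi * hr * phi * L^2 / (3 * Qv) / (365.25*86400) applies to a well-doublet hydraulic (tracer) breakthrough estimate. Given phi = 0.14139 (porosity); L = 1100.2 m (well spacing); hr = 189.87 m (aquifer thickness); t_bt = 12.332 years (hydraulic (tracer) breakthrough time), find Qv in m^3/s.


Qv = pi*hr*phi*L^2 / (3*t_bt*365.25*86400)
Qv = pi*189.87*0.14139*1100.2^2 / (3*12.332*365.25*86400)
Qv = 0.087440 m^3/s


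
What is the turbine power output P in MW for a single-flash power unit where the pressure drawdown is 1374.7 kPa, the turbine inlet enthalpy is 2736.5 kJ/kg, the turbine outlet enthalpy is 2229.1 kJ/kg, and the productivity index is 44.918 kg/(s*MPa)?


Step 1: mdot = PI * dP / 1000 = 44.918 * 1374.7 / 1000 = 61.74877 kg/s
Step 2: P = mdot*(h_in - h_out)/1000 = 61.74877*(2736.5 - 2229.1)/1000 = 31.331 MW
P = 31.331 MW


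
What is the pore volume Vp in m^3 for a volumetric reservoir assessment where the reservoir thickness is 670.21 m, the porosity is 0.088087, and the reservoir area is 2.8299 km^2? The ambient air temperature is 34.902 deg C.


Vp = A * 1e6 * hr * phi
Vp = 2.8299 * 1e6 * 670.21 * 0.088087
Vp = 1.6707e+08 m^3


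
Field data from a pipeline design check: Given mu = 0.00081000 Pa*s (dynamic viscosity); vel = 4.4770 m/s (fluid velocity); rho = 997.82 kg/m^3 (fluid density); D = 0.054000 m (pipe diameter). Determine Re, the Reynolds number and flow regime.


Step 1: Re = rho*vel*D/mu = 997.82*4.477*0.054/0.00081 = 2.9782e+05
Step 2: Re = 2.9782e+05 > 4000, so flow is turbulent.
Re = 2.9782e+05 (turbulent)


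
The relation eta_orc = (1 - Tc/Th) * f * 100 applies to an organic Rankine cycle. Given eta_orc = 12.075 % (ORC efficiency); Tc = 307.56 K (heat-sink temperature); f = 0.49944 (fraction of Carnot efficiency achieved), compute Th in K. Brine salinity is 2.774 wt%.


Th = Tc / (1 - (eta_orc/100)/f)
Th = 307.56 / (1 - (12.075/100)/0.49944)
Th = 405.63 K


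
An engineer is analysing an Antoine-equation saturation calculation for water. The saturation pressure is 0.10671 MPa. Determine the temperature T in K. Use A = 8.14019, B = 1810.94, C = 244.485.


T = B / (A - log10(P_sat * 760 / 0.101325)) - C
T = 1810.94 / (8.14019 - log10(0.10671 * 760 / 0.101325)) - 244.485
T = 101.3196 deg C
Convert to K: 101.3196 + 273.15 = 374.47 K
T = 374.47 K


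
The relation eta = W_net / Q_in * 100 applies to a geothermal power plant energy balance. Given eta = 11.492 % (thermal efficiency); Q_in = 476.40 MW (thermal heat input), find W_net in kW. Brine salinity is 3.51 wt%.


W_net = eta / 100 * Q_in
W_net = 11.492 / 100 * 476.40
W_net = 54.74789 MW
Convert: 54.74789 MW * 1000.0 = 54748 kW
W_net = 54748 kW


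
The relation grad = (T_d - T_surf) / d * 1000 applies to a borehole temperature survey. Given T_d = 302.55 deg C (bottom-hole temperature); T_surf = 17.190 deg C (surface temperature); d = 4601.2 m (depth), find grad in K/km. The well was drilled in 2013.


grad = (T_d - T_surf) / d * 1000
grad = (302.55 - 17.190) / 4601.2 * 1000
grad = 62.01860 deg C/km
Convert: 62.01860 deg C/km * 1.0 = 62.019 K/km
grad = 62.019 K/km


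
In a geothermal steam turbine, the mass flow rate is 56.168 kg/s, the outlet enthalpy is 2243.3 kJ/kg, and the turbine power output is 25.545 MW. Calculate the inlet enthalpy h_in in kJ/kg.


h_in = h_out + P * 1000 / mdot
h_in = 2243.3 + 25.545 * 1000 / 56.168
h_in = 2698.1 kJ/kg


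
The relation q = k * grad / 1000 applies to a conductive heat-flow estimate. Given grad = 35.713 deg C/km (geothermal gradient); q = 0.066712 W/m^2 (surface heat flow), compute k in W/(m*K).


k = q * 1000 / grad
k = 0.066712 * 1000 / 35.713
k = 1.8680 W/(m*K)


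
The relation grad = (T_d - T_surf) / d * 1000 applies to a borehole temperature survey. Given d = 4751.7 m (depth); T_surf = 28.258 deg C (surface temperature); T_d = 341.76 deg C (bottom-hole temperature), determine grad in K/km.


grad = (T_d - T_surf) / d * 1000
grad = (341.76 - 28.258) / 4751.7 * 1000
grad = 65.97681 deg C/km
Convert: 65.97681 deg C/km * 1.0 = 65.977 K/km
grad = 65.977 K/km


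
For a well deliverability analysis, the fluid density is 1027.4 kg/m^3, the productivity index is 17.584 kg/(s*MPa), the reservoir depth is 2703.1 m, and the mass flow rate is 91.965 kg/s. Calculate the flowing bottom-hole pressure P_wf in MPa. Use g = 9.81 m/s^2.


Step 1: P_i = rho*g*h/1e6 = 1027.4*9.81*2703.1/1e6 = 27.24399 MPa
Step 2: P_wf = P_i - mdot/PI = 27.24399 - 91.965/17.584 = 22.014 MPa
P_wf = 22.014 MPa


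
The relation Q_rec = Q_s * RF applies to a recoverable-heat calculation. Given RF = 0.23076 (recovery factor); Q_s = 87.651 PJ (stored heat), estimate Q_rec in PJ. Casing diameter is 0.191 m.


Q_rec = Q_s * RF
Q_rec = 87.651 * 0.23076
Q_rec = 20.226 PJ


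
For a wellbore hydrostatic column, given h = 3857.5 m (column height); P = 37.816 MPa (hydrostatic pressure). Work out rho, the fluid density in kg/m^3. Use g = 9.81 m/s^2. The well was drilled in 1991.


rho = P * 1e6 / (g * h)
rho = 37.816 * 1e6 / (9.81 * 3857.5)
rho = 999.31 kg/m^3


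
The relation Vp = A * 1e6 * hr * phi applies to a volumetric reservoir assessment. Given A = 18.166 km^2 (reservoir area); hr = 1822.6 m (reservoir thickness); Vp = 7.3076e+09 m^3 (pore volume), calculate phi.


phi = Vp / (A * 1e6 * hr)
phi = 7.3076e+09 / (18.166 * 1e6 * 1822.6)
phi = 0.22071


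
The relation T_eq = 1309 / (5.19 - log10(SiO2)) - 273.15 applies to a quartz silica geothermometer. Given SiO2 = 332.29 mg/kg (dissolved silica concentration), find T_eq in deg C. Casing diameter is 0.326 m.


T_eq = 1309 / (5.19 - log10(SiO2)) - 273.15
T_eq = 1309 / (5.19 - log10(332.29)) - 273.15
T_eq = 217.39 deg C


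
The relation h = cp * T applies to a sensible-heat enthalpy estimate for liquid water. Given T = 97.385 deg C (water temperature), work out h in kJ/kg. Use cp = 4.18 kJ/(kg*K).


h = cp * T
h = 4.18 * 97.385
h = 407.07 kJ/kg


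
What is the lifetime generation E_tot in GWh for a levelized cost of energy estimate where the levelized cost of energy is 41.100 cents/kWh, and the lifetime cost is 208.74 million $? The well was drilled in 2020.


E_tot = C_tot / LCOE * 100
E_tot = 208.74 / 41.100 * 100
E_tot = 507.88 GWh


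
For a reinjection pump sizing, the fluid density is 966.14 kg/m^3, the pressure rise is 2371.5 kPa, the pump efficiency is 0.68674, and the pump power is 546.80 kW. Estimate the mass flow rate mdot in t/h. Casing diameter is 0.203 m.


mdot = P_pump * rho * eta / dP
mdot = 546.80 * 966.14 * 0.68674 / 2371.5
mdot = 152.9811 kg/s
Convert: 152.9811 kg/s * 3.6 = 550.73 t/h
mdot = 550.73 t/h


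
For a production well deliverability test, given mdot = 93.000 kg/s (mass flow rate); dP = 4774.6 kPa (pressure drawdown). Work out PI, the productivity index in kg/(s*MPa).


PI = mdot * 1000 / dP
PI = 93.000 * 1000 / 4774.6
PI = 19.478 kg/(s*MPa)


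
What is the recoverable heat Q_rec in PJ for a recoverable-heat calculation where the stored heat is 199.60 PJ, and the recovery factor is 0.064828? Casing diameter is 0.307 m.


Q_rec = Q_s * RF
Q_rec = 199.60 * 0.064828
Q_rec = 12.940 PJ


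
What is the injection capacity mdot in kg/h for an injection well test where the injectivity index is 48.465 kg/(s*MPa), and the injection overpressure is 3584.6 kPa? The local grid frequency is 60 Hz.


mdot = II * dP / 1000
mdot = 48.465 * 3584.6 / 1000
mdot = 173.7276 kg/s
Convert: 173.7276 kg/s * 3600.0 = 6.2542e+05 kg/h
mdot = 6.2542e+05 kg/h


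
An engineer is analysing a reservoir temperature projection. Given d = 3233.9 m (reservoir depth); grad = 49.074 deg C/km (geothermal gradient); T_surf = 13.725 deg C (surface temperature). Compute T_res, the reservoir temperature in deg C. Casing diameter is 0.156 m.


T_res = T_surf + grad * d / 1000
T_res = 13.725 + 49.074 * 3233.9 / 1000
T_res = 172.43 deg C


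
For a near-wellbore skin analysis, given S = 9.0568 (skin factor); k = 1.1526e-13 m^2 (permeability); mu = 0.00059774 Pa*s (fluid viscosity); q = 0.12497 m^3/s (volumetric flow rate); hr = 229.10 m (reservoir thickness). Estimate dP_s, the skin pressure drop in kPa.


dP_s = S * q * mu / (2*pi*k*hr) / 1000
dP_s = 9.0568 * 0.12497 * 0.00059774 / (2*pi*1.1526e-13*229.10) / 1000
dP_s = 4077.6 kPa


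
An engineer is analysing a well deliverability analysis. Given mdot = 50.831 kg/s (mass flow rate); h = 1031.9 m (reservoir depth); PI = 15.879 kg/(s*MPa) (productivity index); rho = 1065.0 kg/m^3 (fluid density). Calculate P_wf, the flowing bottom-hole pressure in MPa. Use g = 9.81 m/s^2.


Step 1: P_i = rho*g*h/1e6 = 1065.0*9.81*1031.9/1e6 = 10.78093 MPa
Step 2: P_wf = P_i - mdot/PI = 10.78093 - 50.831/15.879 = 7.5798 MPa
P_wf = 7.5798 MPa


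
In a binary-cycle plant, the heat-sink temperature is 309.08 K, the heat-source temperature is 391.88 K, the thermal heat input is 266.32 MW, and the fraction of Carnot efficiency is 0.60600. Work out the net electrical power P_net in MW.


Step 1: eta = (1 - Tc/Th)*f = (1 - 309.08/391.88)*0.606 = 0.1280412
Step 2: P_net = eta * Q_in = 0.1280412 * 266.32 = 34.100 MW
P_net = 34.100 MW


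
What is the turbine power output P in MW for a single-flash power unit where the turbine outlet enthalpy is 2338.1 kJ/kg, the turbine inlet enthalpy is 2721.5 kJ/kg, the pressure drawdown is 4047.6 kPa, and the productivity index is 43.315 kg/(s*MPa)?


Step 1: mdot = PI * dP / 1000 = 43.315 * 4047.6 / 1000 = 175.3218 kg/s
Step 2: P = mdot*(h_in - h_out)/1000 = 175.3218*(2721.5 - 2338.1)/1000 = 67.218 MW
P = 67.218 MW


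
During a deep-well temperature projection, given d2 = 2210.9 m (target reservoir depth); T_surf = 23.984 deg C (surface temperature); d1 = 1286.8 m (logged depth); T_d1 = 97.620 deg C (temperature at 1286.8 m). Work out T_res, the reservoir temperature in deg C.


Step 1: grad = (T_d1 - T_surf)/d1 * 1000 = (97.62 - 23.984)/1286.8 * 1000 = 57.22412 deg C/km
Step 2: T_res = T_surf + grad*d2/1000 = 23.984 + 57.22412*2210.9/1000 = 150.50 deg C
T_res = 150.50 deg C


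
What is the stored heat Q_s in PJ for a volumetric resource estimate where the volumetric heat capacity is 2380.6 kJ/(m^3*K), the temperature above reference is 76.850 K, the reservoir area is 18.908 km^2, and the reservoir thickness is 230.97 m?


Step 1: Vr = A*1e6*hr = 18.908*1e6*230.97 = 4.367181e+09 m^3
Step 2: Q_s = Vr*rhoc*dT/1e12 = 4.367181e+09*2380.6*76.85/1e12 = 798.97 PJ
Q_s = 798.97 PJ


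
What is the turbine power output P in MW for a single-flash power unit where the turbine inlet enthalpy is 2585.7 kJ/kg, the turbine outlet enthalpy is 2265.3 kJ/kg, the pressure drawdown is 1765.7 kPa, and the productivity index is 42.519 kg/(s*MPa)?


Step 1: mdot = PI * dP / 1000 = 42.519 * 1765.7 / 1000 = 75.07580 kg/s
Step 2: P = mdot*(h_in - h_out)/1000 = 75.07580*(2585.7 - 2265.3)/1000 = 24.054 MW
P = 24.054 MW


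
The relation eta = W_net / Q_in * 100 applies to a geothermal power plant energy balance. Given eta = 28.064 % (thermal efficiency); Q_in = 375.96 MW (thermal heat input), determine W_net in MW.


W_net = eta / 100 * Q_in
W_net = 28.064 / 100 * 375.96
W_net = 105.51 MW


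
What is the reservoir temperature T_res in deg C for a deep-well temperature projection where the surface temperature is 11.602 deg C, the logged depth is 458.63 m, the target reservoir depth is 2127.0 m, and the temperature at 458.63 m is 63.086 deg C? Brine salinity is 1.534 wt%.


Step 1: grad = (T_d1 - T_surf)/d1 * 1000 = (63.086 - 11.602)/458.63 * 1000 = 112.2561 deg C/km
Step 2: T_res = T_surf + grad*d2/1000 = 11.602 + 112.2561*2127.0/1000 = 250.37 deg C
T_res = 250.37 deg C


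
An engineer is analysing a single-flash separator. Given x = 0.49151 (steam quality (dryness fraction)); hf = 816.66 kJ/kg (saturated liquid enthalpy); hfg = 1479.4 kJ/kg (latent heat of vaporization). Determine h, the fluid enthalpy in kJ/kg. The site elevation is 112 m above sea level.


h = hf + x * hfg
h = 816.66 + 0.49151 * 1479.4
h = 1543.8 kJ/kg


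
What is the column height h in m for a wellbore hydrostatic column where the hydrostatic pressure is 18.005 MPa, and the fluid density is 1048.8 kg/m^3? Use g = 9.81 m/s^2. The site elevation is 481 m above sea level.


h = P * 1e6 / (g * rho)
h = 18.005 * 1e6 / (9.81 * 1048.8)
h = 1750.0 m


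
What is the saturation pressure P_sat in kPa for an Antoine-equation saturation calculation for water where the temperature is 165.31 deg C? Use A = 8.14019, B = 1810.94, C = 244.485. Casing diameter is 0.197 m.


P_sat = 10^(A - B/(C + T)) / 760 * 0.101325
P_sat = 10^(8.14019 - 1810.94/(244.485 + 165.31)) / 760 * 0.101325
P_sat = 0.7013852 MPa
Convert: 0.7013852 MPa * 1000.0 = 701.39 kPa
P_sat = 701.39 kPa


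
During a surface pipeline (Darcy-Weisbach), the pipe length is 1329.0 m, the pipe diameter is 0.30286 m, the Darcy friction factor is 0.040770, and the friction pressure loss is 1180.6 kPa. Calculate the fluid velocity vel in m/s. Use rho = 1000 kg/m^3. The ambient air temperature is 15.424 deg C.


vel = sqrt(dP*1000*2*D / (f*L*rho))
vel = sqrt(1180.6*1000*2*0.30286 / (0.040770*1329.0*1000))
vel = 3.6329 m/s


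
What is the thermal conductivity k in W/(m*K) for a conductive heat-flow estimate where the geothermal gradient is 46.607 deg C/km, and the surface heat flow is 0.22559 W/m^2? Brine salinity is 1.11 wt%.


k = q * 1000 / grad
k = 0.22559 * 1000 / 46.607
k = 4.8403 W/(m*K)


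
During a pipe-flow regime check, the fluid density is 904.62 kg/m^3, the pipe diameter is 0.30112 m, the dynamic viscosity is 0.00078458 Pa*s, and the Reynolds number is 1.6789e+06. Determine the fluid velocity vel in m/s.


vel = Re * mu / (rho * D)
vel = 1.6789e+06 * 0.00078458 / (904.62 * 0.30112)
vel = 4.8357 m/s


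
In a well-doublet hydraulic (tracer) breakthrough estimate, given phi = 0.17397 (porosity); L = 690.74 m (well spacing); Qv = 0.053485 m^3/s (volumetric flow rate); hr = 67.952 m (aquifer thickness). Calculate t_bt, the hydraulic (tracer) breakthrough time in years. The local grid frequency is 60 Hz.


t_bt = pi * hr * phi * L^2 / (3 * Qv) / (365.25*86400)
t_bt = pi * 67.952 * 0.17397 * 690.74^2 / (3 * 0.053485) / (365.25*86400)
t_bt = 3.4994 years


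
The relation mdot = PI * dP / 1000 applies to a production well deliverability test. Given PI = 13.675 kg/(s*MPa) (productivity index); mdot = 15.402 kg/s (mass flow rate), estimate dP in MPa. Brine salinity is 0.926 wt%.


dP = mdot * 1000 / PI
dP = 15.402 * 1000 / 13.675
dP = 1126.289 kPa
Convert: 1126.289 kPa * 0.001 = 1.1263 MPa
dP = 1.1263 MPa


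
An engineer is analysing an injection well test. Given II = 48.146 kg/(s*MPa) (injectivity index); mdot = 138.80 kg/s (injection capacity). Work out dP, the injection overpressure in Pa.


dP = mdot * 1000 / II
dP = 138.80 * 1000 / 48.146
dP = 2882.898 kPa
Convert: 2882.898 kPa * 1000.0 = 2.8829e+06 Pa
dP = 2.8829e+06 Pa


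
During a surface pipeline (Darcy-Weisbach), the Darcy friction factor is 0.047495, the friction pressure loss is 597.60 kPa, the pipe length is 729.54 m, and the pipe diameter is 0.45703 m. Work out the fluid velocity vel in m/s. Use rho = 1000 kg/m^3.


vel = sqrt(dP*1000*2*D / (f*L*rho))
vel = sqrt(597.60*1000*2*0.45703 / (0.047495*729.54*1000))
vel = 3.9705 m/s


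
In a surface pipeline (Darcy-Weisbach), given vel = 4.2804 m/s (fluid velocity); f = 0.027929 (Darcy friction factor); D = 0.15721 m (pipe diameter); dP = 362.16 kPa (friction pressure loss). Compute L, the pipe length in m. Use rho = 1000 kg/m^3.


L = dP*1000*D / (f*rho*vel^2/2)
L = 362.16*1000*0.15721 / (0.027929*1000*4.2804^2/2)
L = 222.53 m


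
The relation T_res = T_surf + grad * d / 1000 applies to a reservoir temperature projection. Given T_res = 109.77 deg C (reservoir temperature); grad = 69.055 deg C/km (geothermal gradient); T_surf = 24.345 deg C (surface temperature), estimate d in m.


d = (T_res - T_surf) / grad * 1000
d = (109.77 - 24.345) / 69.055 * 1000
d = 1237.1 m


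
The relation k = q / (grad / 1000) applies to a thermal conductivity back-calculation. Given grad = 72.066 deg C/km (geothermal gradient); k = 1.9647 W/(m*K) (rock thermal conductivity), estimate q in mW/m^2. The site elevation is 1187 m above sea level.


q = k * grad / 1000
q = 1.9647 * 72.066 / 1000
q = 0.1415881 W/m^2
Convert: 0.1415881 W/m^2 * 1000.0 = 141.59 mW/m^2
q = 141.59 mW/m^2


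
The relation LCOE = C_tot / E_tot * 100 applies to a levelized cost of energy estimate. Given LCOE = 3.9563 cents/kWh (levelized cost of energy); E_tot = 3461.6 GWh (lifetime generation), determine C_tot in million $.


C_tot = LCOE / 100 * E_tot
C_tot = 3.9563 / 100 * 3461.6
C_tot = 136.95 million $


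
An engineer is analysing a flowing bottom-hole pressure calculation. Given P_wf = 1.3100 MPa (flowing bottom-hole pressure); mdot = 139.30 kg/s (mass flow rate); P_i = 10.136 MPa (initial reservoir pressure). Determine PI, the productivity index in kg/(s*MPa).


PI = mdot / (P_i - P_wf)
PI = 139.30 / (10.136 - 1.3100)
PI = 15.783 kg/(s*MPa)


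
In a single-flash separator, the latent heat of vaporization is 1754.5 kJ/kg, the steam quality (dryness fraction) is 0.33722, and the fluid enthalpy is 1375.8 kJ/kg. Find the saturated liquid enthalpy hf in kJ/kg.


hf = h - x * hfg
hf = 1375.8 - 0.33722 * 1754.5
hf = 784.15 kJ/kg


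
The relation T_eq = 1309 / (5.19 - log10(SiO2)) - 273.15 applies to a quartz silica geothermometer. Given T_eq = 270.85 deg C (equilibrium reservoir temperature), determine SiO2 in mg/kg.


SiO2 = 10^(5.19 - 1309/(T_eq + 273.15))
SiO2 = 10^(5.19 - 1309/(270.85 + 273.15))
SiO2 = 607.79 mg/kg


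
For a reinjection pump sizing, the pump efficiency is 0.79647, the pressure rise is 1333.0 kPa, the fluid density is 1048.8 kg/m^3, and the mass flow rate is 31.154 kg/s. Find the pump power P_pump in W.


P_pump = mdot * dP / (rho * eta)
P_pump = 31.154 * 1333.0 / (1048.8 * 0.79647)
P_pump = 49.71436 kW
Convert: 49.71436 kW * 1000.0 = 49714 W
P_pump = 49714 W


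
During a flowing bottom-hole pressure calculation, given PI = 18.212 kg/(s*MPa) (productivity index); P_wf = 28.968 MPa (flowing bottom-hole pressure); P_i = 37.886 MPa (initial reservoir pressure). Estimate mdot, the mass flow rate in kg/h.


mdot = (P_i - P_wf) * PI
mdot = (37.886 - 28.968) * 18.212
mdot = 162.4146 kg/s
Convert: 162.4146 kg/s * 3600.0 = 5.8469e+05 kg/h
mdot = 5.8469e+05 kg/h


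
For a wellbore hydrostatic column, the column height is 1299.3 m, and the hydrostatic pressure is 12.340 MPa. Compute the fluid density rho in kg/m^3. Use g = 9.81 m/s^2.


rho = P * 1e6 / (g * h)
rho = 12.340 * 1e6 / (9.81 * 1299.3)
rho = 968.14 kg/m^3


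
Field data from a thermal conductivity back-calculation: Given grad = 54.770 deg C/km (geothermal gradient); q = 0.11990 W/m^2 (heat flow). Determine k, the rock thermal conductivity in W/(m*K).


k = q / (grad / 1000)
k = 0.11990 / (54.770 / 1000)
k = 2.1892 W/(m*K)


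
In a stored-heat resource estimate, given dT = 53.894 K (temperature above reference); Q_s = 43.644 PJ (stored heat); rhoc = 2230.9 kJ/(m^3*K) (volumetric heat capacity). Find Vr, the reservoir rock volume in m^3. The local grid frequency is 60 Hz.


Vr = Q_s * 1e12 / (rhoc * dT)
Vr = 43.644 * 1e12 / (2230.9 * 53.894)
Vr = 3.6300e+08 m^3


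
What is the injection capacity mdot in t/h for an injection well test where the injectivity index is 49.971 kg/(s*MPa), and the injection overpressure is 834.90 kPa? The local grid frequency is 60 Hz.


mdot = II * dP / 1000
mdot = 49.971 * 834.90 / 1000
mdot = 41.72079 kg/s
Convert: 41.72079 kg/s * 3.6 = 150.19 t/h
mdot = 150.19 t/h


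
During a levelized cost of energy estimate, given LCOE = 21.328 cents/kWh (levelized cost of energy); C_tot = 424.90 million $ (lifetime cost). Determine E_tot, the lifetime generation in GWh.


E_tot = C_tot / LCOE * 100
E_tot = 424.90 / 21.328 * 100
E_tot = 1992.2 GWh


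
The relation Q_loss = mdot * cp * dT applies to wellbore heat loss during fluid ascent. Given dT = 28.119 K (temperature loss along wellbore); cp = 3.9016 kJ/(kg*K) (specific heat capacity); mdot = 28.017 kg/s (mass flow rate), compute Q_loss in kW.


Q_loss = mdot * cp * dT
Q_loss = 28.017 * 3.9016 * 28.119
Q_loss = 3073.7 kW


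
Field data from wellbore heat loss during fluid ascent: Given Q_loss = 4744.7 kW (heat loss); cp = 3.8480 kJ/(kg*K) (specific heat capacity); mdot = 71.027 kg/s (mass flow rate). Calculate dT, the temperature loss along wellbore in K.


dT = Q_loss / (mdot * cp)
dT = 4744.7 / (71.027 * 3.8480)
dT = 17.360 K


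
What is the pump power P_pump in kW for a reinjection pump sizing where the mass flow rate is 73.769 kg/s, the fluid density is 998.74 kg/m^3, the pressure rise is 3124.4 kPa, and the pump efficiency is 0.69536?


P_pump = mdot * dP / (rho * eta)
P_pump = 73.769 * 3124.4 / (998.74 * 0.69536)
P_pump = 331.88 kW


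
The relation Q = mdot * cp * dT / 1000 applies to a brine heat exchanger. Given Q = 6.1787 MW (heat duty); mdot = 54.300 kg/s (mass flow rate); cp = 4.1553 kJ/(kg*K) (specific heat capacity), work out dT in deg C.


dT = Q * 1000 / (mdot * cp)
dT = 6.1787 * 1000 / (54.300 * 4.1553)
dT = 27.38387 K
Convert (temperature difference, 1 K = 1 deg C): 27.38387 K = 27.38387 deg C
dT = 27.384 deg C


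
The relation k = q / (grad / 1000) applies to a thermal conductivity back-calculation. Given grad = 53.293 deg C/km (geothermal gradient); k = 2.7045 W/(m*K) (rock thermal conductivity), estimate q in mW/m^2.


q = k * grad / 1000
q = 2.7045 * 53.293 / 1000
q = 0.1441309 W/m^2
Convert: 0.1441309 W/m^2 * 1000.0 = 144.13 mW/m^2
q = 144.13 mW/m^2


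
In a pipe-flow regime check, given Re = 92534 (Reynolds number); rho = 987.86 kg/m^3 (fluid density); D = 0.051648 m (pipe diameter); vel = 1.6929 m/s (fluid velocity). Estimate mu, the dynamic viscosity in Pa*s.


mu = rho * vel * D / Re
mu = 987.86 * 1.6929 * 0.051648 / 92534
mu = 0.00093342 Pa*s


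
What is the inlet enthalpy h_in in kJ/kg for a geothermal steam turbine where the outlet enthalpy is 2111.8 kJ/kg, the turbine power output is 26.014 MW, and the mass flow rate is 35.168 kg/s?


h_in = h_out + P * 1000 / mdot
h_in = 2111.8 + 26.014 * 1000 / 35.168
h_in = 2851.5 kJ/kg


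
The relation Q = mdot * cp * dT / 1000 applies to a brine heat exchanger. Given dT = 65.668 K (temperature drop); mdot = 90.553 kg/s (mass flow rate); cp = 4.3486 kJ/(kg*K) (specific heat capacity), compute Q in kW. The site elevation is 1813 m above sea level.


Q = mdot * cp * dT / 1000
Q = 90.553 * 4.3486 * 65.668 / 1000
Q = 25.85866 MW
Convert: 25.85866 MW * 1000.0 = 25859 kW
Q = 25859 kW


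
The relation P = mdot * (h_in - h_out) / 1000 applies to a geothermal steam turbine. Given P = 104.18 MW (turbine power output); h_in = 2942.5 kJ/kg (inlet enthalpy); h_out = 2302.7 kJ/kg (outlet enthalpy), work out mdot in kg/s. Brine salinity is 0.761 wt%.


mdot = P * 1000 / (h_in - h_out)
mdot = 104.18 * 1000 / (2942.5 - 2302.7)
mdot = 162.83 kg/s


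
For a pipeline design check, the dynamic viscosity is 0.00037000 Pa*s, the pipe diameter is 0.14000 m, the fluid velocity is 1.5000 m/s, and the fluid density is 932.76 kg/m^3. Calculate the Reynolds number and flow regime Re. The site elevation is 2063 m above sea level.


Step 1: Re = rho*vel*D/mu = 932.76*1.5*0.14/0.00037 = 5.2940e+05
Step 2: Re = 5.2940e+05 > 4000, so flow is turbulent.
Re = 5.2940e+05 (turbulent)


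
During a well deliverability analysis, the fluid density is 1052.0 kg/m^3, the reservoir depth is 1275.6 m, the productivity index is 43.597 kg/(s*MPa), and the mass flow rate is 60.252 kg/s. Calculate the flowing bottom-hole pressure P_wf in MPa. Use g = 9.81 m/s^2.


Step 1: P_i = rho*g*h/1e6 = 1052.0*9.81*1275.6/1e6 = 13.16435 MPa
Step 2: P_wf = P_i - mdot/PI = 13.16435 - 60.252/43.597 = 11.782 MPa
P_wf = 11.782 MPa


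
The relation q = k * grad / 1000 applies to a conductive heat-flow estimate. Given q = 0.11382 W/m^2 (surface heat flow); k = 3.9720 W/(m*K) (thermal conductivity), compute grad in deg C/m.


grad = q * 1000 / k
grad = 0.11382 * 1000 / 3.9720
grad = 28.65559 deg C/km
Convert: 28.65559 deg C/km * 0.001 = 0.028656 deg C/m
grad = 0.028656 deg C/m


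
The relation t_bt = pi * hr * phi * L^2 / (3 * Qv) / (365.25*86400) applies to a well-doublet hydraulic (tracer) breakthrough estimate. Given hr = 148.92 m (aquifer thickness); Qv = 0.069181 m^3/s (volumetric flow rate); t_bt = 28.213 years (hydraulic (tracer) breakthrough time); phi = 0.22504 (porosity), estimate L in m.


L = sqrt(t_bt*365.25*86400*3*Qv / (pi*hr*phi))
L = sqrt(28.213*365.25*86400*3*0.069181 / (pi*148.92*0.22504))
L = 1324.8 m


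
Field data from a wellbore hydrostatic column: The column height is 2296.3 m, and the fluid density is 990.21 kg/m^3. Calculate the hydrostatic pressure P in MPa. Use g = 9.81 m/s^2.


P = rho * g * h / 1e6
P = 990.21 * 9.81 * 2296.3 / 1e6
P = 22.306 MPa


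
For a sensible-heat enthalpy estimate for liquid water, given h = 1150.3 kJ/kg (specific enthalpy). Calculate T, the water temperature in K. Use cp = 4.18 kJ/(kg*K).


T = h / cp
T = 1150.3 / 4.18
T = 275.1914 deg C
Convert to K: 275.1914 + 273.15 = 548.34 K
T = 548.34 K
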